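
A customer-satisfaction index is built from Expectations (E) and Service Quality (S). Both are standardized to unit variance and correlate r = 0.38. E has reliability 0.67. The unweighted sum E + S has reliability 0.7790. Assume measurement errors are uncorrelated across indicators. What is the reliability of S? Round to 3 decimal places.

Var(E+S) = 2 + 2·0.38 = 2.760.
True-score variance = ρ_E + ρ_S + 2·0.38, so 0.7790 = (0.67 + ρ_S + 0.76) / 2.760.
ρ_S = 0.7790·2.760 − 0.67 − 0.76 = 0.720.

0.720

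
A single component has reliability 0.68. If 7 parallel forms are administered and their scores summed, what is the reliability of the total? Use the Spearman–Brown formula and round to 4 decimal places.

ρ_k = kρ / (1 + (k−1)ρ) = 7·0.68 / (1 + 6·0.68) = 4.760 / 5.080 = 0.9370.

0.9370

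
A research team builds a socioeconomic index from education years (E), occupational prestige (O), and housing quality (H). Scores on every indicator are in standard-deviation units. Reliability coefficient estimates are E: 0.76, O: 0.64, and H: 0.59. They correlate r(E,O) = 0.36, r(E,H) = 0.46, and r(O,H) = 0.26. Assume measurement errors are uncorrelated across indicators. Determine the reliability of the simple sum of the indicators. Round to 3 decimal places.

Var(E+O+H) = 3 + 2·[0.36 + 0.46 + 0.26] = 3 + 2.16 = 5.16.
Under uncorrelated errors the observed covariances equal the true-score covariances, so only the own-variance terms attenuate.
True-score variance = [0.76 + 0.64 + 0.59] + 2.16 = 1.99 + 2.16 = 4.15.
Reliability = 4.15 / 5.16 = 0.804.

0.804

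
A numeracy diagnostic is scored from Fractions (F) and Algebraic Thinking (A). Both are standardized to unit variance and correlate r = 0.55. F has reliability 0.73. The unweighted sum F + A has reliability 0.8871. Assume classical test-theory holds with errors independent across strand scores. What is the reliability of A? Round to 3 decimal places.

Var(F+A) = 2 + 2·0.55 = 3.100.
True-score variance = ρ_F + ρ_A + 2·0.55, so 0.8871 = (0.73 + ρ_A + 1.10) / 3.100.
ρ_A = 0.8871·3.100 − 0.73 − 1.10 = 0.920.

0.920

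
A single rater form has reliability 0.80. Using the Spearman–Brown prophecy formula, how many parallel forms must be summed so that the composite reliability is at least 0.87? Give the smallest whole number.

k ≥ ρ*(1−ρ₁)/(ρ₁(1−ρ*)) = 0.87·0.20 / (0.80·0.13) = 1.673.
Smallest integer k = 2.

2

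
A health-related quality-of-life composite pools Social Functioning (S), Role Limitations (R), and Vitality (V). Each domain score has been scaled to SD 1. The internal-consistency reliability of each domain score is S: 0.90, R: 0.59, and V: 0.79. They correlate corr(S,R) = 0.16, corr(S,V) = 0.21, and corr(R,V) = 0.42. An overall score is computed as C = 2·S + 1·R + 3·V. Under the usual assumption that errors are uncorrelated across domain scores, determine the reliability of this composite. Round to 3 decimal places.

Var(C) = 2² + 1 + 3² + 2·[2·0.16 + 6·0.21 + 3·0.42] = 14 + 5.68 = 19.68.
With uncorrelated errors the cross-covariances are all true-score covariance, so they carry over unchanged; only the diagonal terms shrink to ρᵢσᵢ².
True-score variance = [2²·0.90 + 0.59 + 3²·0.79] + 5.68 = 11.3 + 5.68 = 16.98.
Reliability = 16.98 / 19.68 = 0.863.

0.863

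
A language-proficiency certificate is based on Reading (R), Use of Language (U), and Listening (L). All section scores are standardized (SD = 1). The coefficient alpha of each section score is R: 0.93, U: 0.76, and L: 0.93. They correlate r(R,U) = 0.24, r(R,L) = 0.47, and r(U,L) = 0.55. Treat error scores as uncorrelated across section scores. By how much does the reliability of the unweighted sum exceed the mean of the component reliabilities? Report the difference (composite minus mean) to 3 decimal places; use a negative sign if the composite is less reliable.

0.058

Var(sum) = 3 + 2.52 = 5.52; true-score variance = 2.62 + 2.52 = 5.14; composite reliability = 0.9312.
Mean component reliability = 0.8733.
Difference = 0.9312 − 0.8733 = 0.058.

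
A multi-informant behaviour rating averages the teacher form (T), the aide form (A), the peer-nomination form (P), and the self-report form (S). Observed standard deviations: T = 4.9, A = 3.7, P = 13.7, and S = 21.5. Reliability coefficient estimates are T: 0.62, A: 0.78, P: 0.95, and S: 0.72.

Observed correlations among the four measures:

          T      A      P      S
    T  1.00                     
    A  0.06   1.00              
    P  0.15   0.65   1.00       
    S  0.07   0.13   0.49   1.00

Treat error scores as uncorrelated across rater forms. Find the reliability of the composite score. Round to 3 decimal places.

Var(T+A+P+S) = 4.9² + 3.7² + 13.7² + 21.5² + 2·[4.9·3.7·0.06 + 4.9·13.7·0.15 + 4.9·21.5·0.07 + 3.7·13.7·0.65 + 3.7·21.5·0.13 + 13.7·21.5·0.49] = 687.64 + 412.303 = 1099.94.
Because errors are independent across components, Cov(Tᵢ,Tⱼ) = Cov(Xᵢ,Xⱼ); the off-diagonal part of the true-score variance is the same as above.
True-score variance = [4.9²·0.62 + 3.7²·0.78 + 13.7²·0.95 + 21.5²·0.72] + 412.303 = 536.69 + 412.303 = 948.992.
Reliability = 948.992 / 1099.94 = 0.863.

0.863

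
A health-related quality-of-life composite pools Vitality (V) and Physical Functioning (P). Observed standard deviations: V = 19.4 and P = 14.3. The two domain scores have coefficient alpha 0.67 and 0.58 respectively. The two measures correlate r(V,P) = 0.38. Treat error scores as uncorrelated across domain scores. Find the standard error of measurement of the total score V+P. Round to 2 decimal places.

14.49

Var(total) = 580.85 + 210.839 = 791.689.
True-score variance = 370.765 + 210.839 = 581.605, so reliability = 0.7346.
Error variance = 791.689 − 581.605 = 210.085; SEM = √210.085 = 14.49.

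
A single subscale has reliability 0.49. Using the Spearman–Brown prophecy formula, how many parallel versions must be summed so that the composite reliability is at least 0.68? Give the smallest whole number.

k ≥ ρ*(1−ρ₁)/(ρ₁(1−ρ*)) = 0.68·0.51 / (0.49·0.32) = 2.212.
Smallest integer k = 3.

3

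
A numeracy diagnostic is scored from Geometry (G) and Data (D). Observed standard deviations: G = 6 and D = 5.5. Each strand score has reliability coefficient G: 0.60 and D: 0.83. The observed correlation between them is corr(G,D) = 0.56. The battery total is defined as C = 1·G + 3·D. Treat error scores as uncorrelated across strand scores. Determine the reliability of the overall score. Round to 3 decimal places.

Var(C) = 6² + 3²·5.5² + 2·[3·6·5.5·0.56] = 308.25 + 110.88 = 419.13.
With uncorrelated errors the cross-covariances are all true-score covariance, so they carry over unchanged; only the diagonal terms shrink to ρᵢσᵢ².
True-score variance = [6²·0.60 + 3²·5.5²·0.83] + 110.88 = 247.567 + 110.88 = 358.447.
Reliability = 358.447 / 419.13 = 0.855.

0.855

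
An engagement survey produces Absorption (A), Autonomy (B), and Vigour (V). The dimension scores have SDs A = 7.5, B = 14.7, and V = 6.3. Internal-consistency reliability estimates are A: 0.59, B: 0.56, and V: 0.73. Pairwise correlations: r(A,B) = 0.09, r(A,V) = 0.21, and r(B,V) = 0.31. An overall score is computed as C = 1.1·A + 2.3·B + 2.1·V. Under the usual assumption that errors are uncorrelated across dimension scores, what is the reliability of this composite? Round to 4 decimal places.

Var(C) = 1.1²·7.5² + 2.3²·14.7² + 2.1²·6.3² + 2·[2.53·7.5·14.7·0.09 + 2.31·7.5·6.3·0.21 + 4.83·14.7·6.3·0.31] = 1386.21 + 373.38 = 1759.59.
With uncorrelated errors the cross-covariances are all true-score covariance, so they carry over unchanged; only the diagonal terms shrink to ρᵢσᵢ².
True-score variance = [1.1²·7.5²·0.59 + 2.3²·14.7²·0.56 + 2.1²·6.3²·0.73] + 373.38 = 808.076 + 373.38 = 1181.46.
Reliability = 1181.46 / 1759.59 = 0.6714.

0.6714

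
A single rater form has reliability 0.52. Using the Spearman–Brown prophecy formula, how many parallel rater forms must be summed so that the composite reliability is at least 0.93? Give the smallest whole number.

k ≥ ρ*(1−ρ₁)/(ρ₁(1−ρ*)) = 0.93·0.48 / (0.52·0.07) = 12.264.
Smallest integer k = 13.

13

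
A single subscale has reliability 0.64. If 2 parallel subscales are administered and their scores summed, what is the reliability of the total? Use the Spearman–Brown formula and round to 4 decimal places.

ρ_k = kρ / (1 + (k−1)ρ) = 2·0.64 / (1 + 1·0.64) = 1.280 / 1.640 = 0.7805.

0.7805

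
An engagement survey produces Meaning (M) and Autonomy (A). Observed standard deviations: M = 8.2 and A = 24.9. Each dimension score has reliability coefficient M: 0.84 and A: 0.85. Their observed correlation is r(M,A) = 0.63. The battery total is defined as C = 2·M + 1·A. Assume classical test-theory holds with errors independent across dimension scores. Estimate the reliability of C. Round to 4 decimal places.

0.9031

Var(C) = 2²·8.2² + 24.9² + 2·[2·8.2·24.9·0.63] = 888.97 + 514.534 = 1403.5.
With uncorrelated errors the cross-covariances are all true-score covariance, so they carry over unchanged; only the diagonal terms shrink to ρᵢσᵢ².
True-score variance = [2²·8.2²·0.84 + 24.9²·0.85] + 514.534 = 752.935 + 514.534 = 1267.47.
Reliability = 1267.47 / 1403.5 = 0.9031.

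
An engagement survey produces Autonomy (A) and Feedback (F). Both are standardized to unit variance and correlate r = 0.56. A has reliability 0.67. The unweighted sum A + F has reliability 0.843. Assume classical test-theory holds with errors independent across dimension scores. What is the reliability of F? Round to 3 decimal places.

0.840

Var(A+F) = 2 + 2·0.56 = 3.120.
True-score variance = ρ_A + ρ_F + 2·0.56, so 0.843 = (0.67 + ρ_F + 1.12) / 3.120.
ρ_F = 0.843·3.120 − 0.67 − 1.12 = 0.840.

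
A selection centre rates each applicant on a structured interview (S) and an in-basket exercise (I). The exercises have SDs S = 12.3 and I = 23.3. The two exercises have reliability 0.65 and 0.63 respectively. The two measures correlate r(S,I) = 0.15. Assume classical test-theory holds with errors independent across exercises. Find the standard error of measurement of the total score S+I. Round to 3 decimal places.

15.932

Var(total) = 694.18 + 85.977 = 780.157.
True-score variance = 440.359 + 85.977 = 526.336, so reliability = 0.6747.
Error variance = 780.157 − 526.336 = 253.821; SEM = √253.821 = 15.932.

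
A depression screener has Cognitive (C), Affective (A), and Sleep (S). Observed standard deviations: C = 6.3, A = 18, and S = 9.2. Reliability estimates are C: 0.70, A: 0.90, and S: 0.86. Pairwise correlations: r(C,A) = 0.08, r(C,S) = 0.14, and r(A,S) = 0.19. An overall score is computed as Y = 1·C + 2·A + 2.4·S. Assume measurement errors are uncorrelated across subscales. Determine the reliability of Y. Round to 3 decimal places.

0.905

Var(Y) = 6.3² + 2²·18² + 2.4²·9.2² + 2·[2·6.3·18·0.08 + 2.4·6.3·9.2·0.14 + 4.8·18·9.2·0.19] = 1823.22 + 377.292 = 2200.51.
With uncorrelated errors the cross-covariances are all true-score covariance, so they carry over unchanged; only the diagonal terms shrink to ρᵢσᵢ².
True-score variance = [6.3²·0.70 + 2²·18²·0.90 + 2.4²·9.2²·0.86] + 377.292 = 1613.46 + 377.292 = 1990.75.
Reliability = 1990.75 / 2200.51 = 0.905.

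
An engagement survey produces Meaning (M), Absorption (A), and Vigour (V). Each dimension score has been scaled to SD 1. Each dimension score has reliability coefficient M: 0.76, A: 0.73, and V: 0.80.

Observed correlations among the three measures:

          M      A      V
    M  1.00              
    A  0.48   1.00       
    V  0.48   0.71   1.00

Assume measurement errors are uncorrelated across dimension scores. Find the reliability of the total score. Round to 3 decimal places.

0.888

Var(M+A+V) = 3 + 2·[0.48 + 0.48 + 0.71] = 3 + 3.34 = 6.34.
With uncorrelated errors the cross-covariances are all true-score covariance, so they carry over unchanged; only the diagonal terms shrink to ρᵢσᵢ².
True-score variance = [0.76 + 0.73 + 0.80] + 3.34 = 2.29 + 3.34 = 5.63.
Reliability = 5.63 / 6.34 = 0.888.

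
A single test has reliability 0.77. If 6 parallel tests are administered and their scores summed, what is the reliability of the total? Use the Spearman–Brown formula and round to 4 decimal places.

ρ_k = kρ / (1 + (k−1)ρ) = 6·0.77 / (1 + 5·0.77) = 4.620 / 4.850 = 0.9526.

0.9526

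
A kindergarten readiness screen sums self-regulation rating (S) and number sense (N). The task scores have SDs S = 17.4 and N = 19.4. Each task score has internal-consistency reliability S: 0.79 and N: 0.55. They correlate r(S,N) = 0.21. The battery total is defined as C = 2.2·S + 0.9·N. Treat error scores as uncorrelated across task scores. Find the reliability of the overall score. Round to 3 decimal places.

0.783

Var(C) = 2.2²·17.4² + 0.9²·19.4² + 2·[1.98·17.4·19.4·0.21] = 1770.21 + 280.715 = 2050.92.
With uncorrelated errors the cross-covariances are all true-score covariance, so they carry over unchanged; only the diagonal terms shrink to ρᵢσᵢ².
True-score variance = [2.2²·17.4²·0.79 + 0.9²·19.4²·0.55] + 280.715 = 1325.3 + 280.715 = 1606.02.
Reliability = 1606.02 / 2050.92 = 0.783.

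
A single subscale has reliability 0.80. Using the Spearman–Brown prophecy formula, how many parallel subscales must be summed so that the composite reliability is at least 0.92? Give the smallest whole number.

3

k ≥ ρ*(1−ρ₁)/(ρ₁(1−ρ*)) = 0.92·0.20 / (0.80·0.08) = 2.875.
Smallest integer k = 3.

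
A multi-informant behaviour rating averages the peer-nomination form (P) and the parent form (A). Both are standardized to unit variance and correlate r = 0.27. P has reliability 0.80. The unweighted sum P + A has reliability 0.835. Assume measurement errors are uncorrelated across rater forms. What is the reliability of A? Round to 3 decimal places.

Var(P+A) = 2 + 2·0.27 = 2.540.
True-score variance = ρ_P + ρ_A + 2·0.27, so 0.835 = (0.80 + ρ_A + 0.54) / 2.540.
ρ_A = 0.835·2.540 − 0.80 − 0.54 = 0.781.

0.781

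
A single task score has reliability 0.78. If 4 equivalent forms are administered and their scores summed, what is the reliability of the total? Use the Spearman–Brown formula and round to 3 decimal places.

0.934

ρ_k = kρ / (1 + (k−1)ρ) = 4·0.78 / (1 + 3·0.78) = 3.120 / 3.340 = 0.934.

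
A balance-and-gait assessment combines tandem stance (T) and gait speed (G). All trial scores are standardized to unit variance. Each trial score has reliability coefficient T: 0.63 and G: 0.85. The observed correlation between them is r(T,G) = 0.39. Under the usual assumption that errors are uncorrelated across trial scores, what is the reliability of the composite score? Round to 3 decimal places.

Var(T+G) = 2 + 2·[0.39] = 2 + 0.78 = 2.78.
Under uncorrelated errors the observed covariances equal the true-score covariances, so only the own-variance terms attenuate.
True-score variance = [0.63 + 0.85] + 0.78 = 1.48 + 0.78 = 2.26.
Reliability = 2.26 / 2.78 = 0.813.

0.813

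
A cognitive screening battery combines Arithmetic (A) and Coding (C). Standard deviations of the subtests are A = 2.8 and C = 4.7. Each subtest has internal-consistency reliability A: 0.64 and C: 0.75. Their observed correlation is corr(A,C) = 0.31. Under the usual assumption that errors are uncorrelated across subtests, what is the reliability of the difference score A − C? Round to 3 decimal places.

Var(A−C) = 2.8² + 4.7² − 2·2.8·4.7·0.31 = 29.93 − 8.1592 = 21.7708.
With uncorrelated errors the cross-covariances are all true-score covariance, so they carry over unchanged; only the diagonal terms shrink to ρᵢσᵢ².
True-score variance = [2.8²·0.64 + 4.7²·0.75] − 8.1592 = 21.5851 − 8.1592 = 13.4259.
Reliability = 13.4259 / 21.7708 = 0.617.

0.617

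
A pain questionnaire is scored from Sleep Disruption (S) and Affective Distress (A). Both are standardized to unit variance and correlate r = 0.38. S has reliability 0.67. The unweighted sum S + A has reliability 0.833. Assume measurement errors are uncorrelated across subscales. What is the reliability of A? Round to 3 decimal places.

0.869

Var(S+A) = 2 + 2·0.38 = 2.760.
True-score variance = ρ_S + ρ_A + 2·0.38, so 0.833 = (0.67 + ρ_A + 0.76) / 2.760.
ρ_A = 0.833·2.760 − 0.67 − 0.76 = 0.869.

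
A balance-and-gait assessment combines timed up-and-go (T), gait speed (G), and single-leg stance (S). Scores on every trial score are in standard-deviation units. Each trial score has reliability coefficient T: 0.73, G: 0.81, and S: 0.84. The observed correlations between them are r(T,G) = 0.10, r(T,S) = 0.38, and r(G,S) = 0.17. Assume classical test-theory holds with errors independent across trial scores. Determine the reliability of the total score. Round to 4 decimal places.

0.8558

Var(T+G+S) = 3 + 2·[0.10 + 0.38 + 0.17] = 3 + 1.3 = 4.3.
Because errors are independent across components, Cov(Tᵢ,Tⱼ) = Cov(Xᵢ,Xⱼ); the off-diagonal part of the true-score variance is the same as above.
True-score variance = [0.73 + 0.81 + 0.84] + 1.3 = 2.38 + 1.3 = 3.68.
Reliability = 3.68 / 4.3 = 0.8558.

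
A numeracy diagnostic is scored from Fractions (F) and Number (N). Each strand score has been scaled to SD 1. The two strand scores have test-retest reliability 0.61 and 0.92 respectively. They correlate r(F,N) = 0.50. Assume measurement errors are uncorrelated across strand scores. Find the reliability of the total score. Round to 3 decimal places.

Var(F+N) = 2 + 2·[0.50] = 2 + 1 = 3.
Under uncorrelated errors the observed covariances equal the true-score covariances, so only the own-variance terms attenuate.
True-score variance = [0.61 + 0.92] + 1 = 1.53 + 1 = 2.53.
Reliability = 2.53 / 3 = 0.843.

0.843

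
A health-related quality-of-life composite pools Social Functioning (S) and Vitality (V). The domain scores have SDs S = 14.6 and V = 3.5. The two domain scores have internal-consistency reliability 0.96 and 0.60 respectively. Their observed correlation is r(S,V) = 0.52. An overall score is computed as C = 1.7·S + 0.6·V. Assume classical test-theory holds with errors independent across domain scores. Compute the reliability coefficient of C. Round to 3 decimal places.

Var(C) = 1.7²·14.6² + 0.6²·3.5² + 2·[1.02·14.6·3.5·0.52] = 620.442 + 54.2069 = 674.649.
Under uncorrelated errors the observed covariances equal the true-score covariances, so only the own-variance terms attenuate.
True-score variance = [1.7²·14.6²·0.96 + 0.6²·3.5²·0.60] + 54.2069 = 594.037 + 54.2069 = 648.244.
Reliability = 648.244 / 674.649 = 0.961.

0.961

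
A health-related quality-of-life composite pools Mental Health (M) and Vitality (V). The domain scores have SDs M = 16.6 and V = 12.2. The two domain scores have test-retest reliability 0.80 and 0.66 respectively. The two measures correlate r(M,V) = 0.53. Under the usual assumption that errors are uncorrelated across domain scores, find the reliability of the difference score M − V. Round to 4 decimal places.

0.4959

Var(M−V) = 16.6² + 12.2² − 2·16.6·12.2·0.53 = 424.4 − 214.671 = 209.729.
With uncorrelated errors the cross-covariances are all true-score covariance, so they carry over unchanged; only the diagonal terms shrink to ρᵢσᵢ².
True-score variance = [16.6²·0.80 + 12.2²·0.66] − 214.671 = 318.682 − 214.671 = 104.011.
Reliability = 104.011 / 209.729 = 0.4959.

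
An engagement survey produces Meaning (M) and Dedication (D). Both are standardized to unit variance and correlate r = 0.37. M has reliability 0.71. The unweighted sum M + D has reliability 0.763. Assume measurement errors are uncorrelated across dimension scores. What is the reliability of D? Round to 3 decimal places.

0.641

Var(M+D) = 2 + 2·0.37 = 2.740.
True-score variance = ρ_M + ρ_D + 2·0.37, so 0.763 = (0.71 + ρ_D + 0.74) / 2.740.
ρ_D = 0.763·2.740 − 0.71 − 0.74 = 0.641.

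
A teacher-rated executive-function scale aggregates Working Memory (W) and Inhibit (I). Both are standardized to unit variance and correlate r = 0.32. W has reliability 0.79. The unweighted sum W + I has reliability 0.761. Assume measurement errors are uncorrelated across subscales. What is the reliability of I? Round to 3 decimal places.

Var(W+I) = 2 + 2·0.32 = 2.640.
True-score variance = ρ_W + ρ_I + 2·0.32, so 0.761 = (0.79 + ρ_I + 0.64) / 2.640.
ρ_I = 0.761·2.640 − 0.79 − 0.64 = 0.579.

0.579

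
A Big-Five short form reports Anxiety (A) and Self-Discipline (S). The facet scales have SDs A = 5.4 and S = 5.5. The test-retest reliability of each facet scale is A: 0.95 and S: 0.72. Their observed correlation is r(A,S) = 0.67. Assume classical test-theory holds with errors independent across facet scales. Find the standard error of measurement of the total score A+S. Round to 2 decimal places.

3.15

Var(total) = 59.41 + 39.798 = 99.208.
True-score variance = 49.482 + 39.798 = 89.28, so reliability = 0.8999.
Error variance = 99.208 − 89.28 = 9.928; SEM = √9.928 = 3.15.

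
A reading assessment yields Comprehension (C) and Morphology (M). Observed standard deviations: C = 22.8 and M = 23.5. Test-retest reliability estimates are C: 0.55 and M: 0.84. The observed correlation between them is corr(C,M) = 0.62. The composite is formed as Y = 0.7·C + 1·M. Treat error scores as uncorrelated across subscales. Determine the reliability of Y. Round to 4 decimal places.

Var(Y) = 0.7²·22.8² + 23.5² + 2·[0.7·22.8·23.5·0.62] = 806.972 + 465.074 = 1272.05.
Under uncorrelated errors the observed covariances equal the true-score covariances, so only the own-variance terms attenuate.
True-score variance = [0.7²·22.8²·0.55 + 23.5²·0.84] + 465.074 = 603.987 + 465.074 = 1069.06.
Reliability = 1069.06 / 1272.05 = 0.8404.

0.8404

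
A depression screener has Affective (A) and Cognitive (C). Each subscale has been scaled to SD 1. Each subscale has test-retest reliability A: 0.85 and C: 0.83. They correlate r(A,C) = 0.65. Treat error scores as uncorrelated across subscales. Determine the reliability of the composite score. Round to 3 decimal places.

0.903

Var(A+C) = 2 + 2·[0.65] = 2 + 1.3 = 3.3.
Under uncorrelated errors the observed covariances equal the true-score covariances, so only the own-variance terms attenuate.
True-score variance = [0.85 + 0.83] + 1.3 = 1.68 + 1.3 = 2.98.
Reliability = 2.98 / 3.3 = 0.903.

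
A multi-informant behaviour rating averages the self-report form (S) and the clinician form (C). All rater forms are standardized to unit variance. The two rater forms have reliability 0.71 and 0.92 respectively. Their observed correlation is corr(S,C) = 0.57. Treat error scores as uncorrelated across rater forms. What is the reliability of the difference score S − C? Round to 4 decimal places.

0.5698

Var(S−C) = 1 + 1 − 2·0.57 = 2 − 1.14 = 0.86.
Because errors are independent across components, Cov(Tᵢ,Tⱼ) = Cov(Xᵢ,Xⱼ); the off-diagonal part of the true-score variance is the same as above.
True-score variance = [0.71 + 0.92] − 1.14 = 1.63 − 1.14 = 0.49.
Reliability = 0.49 / 0.86 = 0.5698.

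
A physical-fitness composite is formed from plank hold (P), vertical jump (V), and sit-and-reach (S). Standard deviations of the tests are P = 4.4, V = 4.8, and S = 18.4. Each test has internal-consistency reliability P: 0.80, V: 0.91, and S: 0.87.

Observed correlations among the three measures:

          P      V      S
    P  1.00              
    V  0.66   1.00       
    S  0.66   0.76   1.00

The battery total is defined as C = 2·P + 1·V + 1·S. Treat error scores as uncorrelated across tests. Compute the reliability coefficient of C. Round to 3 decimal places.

Var(C) = 2²·4.4² + 4.8² + 18.4² + 2·[2·4.4·4.8·0.66 + 2·4.4·18.4·0.66 + 4.8·18.4·0.76] = 439.04 + 403.738 = 842.778.
Under uncorrelated errors the observed covariances equal the true-score covariances, so only the own-variance terms attenuate.
True-score variance = [2²·4.4²·0.80 + 4.8²·0.91 + 18.4²·0.87] + 403.738 = 377.466 + 403.738 = 781.203.
Reliability = 781.203 / 842.778 = 0.927.

0.927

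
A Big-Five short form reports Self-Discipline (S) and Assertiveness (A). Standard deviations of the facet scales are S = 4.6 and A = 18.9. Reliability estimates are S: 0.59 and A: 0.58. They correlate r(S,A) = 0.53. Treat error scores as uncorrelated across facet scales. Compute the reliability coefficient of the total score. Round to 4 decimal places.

0.6627

Var(S+A) = 4.6² + 18.9² + 2·[4.6·18.9·0.53] = 378.37 + 92.1564 = 470.526.
With uncorrelated errors the cross-covariances are all true-score covariance, so they carry over unchanged; only the diagonal terms shrink to ρᵢσᵢ².
True-score variance = [4.6²·0.59 + 18.9²·0.58] + 92.1564 = 219.666 + 92.1564 = 311.823.
Reliability = 311.823 / 470.526 = 0.6627.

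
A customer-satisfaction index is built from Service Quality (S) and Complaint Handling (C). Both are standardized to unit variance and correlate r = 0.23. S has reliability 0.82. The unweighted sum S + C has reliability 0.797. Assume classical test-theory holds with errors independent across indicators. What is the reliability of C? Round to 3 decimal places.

Var(S+C) = 2 + 2·0.23 = 2.460.
True-score variance = ρ_S + ρ_C + 2·0.23, so 0.797 = (0.82 + ρ_C + 0.46) / 2.460.
ρ_C = 0.797·2.460 − 0.82 − 0.46 = 0.681.

0.681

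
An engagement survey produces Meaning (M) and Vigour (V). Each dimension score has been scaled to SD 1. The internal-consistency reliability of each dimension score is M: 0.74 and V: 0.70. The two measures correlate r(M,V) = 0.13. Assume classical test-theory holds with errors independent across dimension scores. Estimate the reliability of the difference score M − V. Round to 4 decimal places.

0.6782

Var(M−V) = 1 + 1 − 2·0.13 = 2 − 0.26 = 1.74.
Because errors are independent across components, Cov(Tᵢ,Tⱼ) = Cov(Xᵢ,Xⱼ); the off-diagonal part of the true-score variance is the same as above.
True-score variance = [0.74 + 0.70] − 0.26 = 1.44 − 0.26 = 1.18.
Reliability = 1.18 / 1.74 = 0.6782.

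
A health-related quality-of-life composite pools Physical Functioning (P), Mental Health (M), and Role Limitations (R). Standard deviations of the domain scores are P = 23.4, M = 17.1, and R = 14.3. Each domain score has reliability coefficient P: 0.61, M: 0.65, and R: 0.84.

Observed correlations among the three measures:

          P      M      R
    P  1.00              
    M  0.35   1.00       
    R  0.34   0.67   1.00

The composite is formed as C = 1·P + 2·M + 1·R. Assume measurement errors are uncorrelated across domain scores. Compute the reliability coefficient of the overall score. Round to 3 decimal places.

Var(C) = 23.4² + 2²·17.1² + 14.3² + 2·[2·23.4·17.1·0.35 + 23.4·14.3·0.34 + 2·17.1·14.3·0.67] = 1921.69 + 1443.08 = 3364.77.
Because errors are independent across components, Cov(Tᵢ,Tⱼ) = Cov(Xᵢ,Xⱼ); the off-diagonal part of the true-score variance is the same as above.
True-score variance = [23.4²·0.61 + 2²·17.1²·0.65 + 14.3²·0.84] + 1443.08 = 1266.05 + 1443.08 = 2709.13.
Reliability = 2709.13 / 3364.77 = 0.805.

0.805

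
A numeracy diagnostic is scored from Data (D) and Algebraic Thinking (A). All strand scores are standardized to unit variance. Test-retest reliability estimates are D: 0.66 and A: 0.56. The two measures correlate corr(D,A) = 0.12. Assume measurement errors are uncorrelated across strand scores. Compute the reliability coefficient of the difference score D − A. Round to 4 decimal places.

Var(D−A) = 1 + 1 − 2·0.12 = 2 − 0.24 = 1.76.
Because errors are independent across components, Cov(Tᵢ,Tⱼ) = Cov(Xᵢ,Xⱼ); the off-diagonal part of the true-score variance is the same as above.
True-score variance = [0.66 + 0.56] − 0.24 = 1.22 − 0.24 = 0.98.
Reliability = 0.98 / 1.76 = 0.5568.

0.5568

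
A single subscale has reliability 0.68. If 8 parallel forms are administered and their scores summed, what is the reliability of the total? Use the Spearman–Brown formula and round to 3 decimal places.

0.944

ρ_k = kρ / (1 + (k−1)ρ) = 8·0.68 / (1 + 7·0.68) = 5.440 / 5.760 = 0.944.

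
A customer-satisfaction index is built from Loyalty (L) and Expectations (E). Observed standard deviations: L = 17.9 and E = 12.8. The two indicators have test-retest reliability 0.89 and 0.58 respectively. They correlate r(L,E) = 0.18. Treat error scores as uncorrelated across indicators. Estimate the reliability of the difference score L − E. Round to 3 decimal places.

0.741

Var(L−E) = 17.9² + 12.8² − 2·17.9·12.8·0.18 = 484.25 − 82.4832 = 401.767.
With uncorrelated errors the cross-covariances are all true-score covariance, so they carry over unchanged; only the diagonal terms shrink to ρᵢσᵢ².
True-score variance = [17.9²·0.89 + 12.8²·0.58] − 82.4832 = 380.192 − 82.4832 = 297.709.
Reliability = 297.709 / 401.767 = 0.741.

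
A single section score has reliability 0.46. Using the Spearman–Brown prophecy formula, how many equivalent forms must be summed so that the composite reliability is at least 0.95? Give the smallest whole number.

k ≥ ρ*(1−ρ₁)/(ρ₁(1−ρ*)) = 0.95·0.54 / (0.46·0.05) = 22.304.
Smallest integer k = 23.

23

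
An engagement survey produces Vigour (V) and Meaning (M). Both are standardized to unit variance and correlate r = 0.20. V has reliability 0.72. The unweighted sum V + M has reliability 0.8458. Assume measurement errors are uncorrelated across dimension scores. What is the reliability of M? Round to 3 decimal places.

0.910

Var(V+M) = 2 + 2·0.20 = 2.400.
True-score variance = ρ_V + ρ_M + 2·0.20, so 0.8458 = (0.72 + ρ_M + 0.40) / 2.400.
ρ_M = 0.8458·2.400 − 0.72 − 0.40 = 0.910.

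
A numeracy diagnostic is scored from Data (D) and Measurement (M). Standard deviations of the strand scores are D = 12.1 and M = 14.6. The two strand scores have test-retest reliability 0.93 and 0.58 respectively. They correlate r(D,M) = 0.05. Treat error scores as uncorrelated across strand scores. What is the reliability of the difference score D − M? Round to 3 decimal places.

Var(D−M) = 12.1² + 14.6² − 2·12.1·14.6·0.05 = 359.57 − 17.666 = 341.904.
Because errors are independent across components, Cov(Tᵢ,Tⱼ) = Cov(Xᵢ,Xⱼ); the off-diagonal part of the true-score variance is the same as above.
True-score variance = [12.1²·0.93 + 14.6²·0.58] − 17.666 = 259.794 − 17.666 = 242.128.
Reliability = 242.128 / 341.904 = 0.708.

0.708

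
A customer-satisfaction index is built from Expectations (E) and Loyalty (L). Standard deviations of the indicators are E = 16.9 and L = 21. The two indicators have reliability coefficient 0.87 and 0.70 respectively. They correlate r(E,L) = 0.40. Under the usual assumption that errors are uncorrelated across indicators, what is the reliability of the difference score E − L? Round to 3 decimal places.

Var(E−L) = 16.9² + 21² − 2·16.9·21·0.40 = 726.61 − 283.92 = 442.69.
Because errors are independent across components, Cov(Tᵢ,Tⱼ) = Cov(Xᵢ,Xⱼ); the off-diagonal part of the true-score variance is the same as above.
True-score variance = [16.9²·0.87 + 21²·0.70] − 283.92 = 557.181 − 283.92 = 273.261.
Reliability = 273.261 / 442.69 = 0.617.

0.617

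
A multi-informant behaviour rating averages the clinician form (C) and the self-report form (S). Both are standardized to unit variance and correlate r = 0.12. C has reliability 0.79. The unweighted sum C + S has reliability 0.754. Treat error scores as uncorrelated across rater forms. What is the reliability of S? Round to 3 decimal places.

0.659

Var(C+S) = 2 + 2·0.12 = 2.240.
True-score variance = ρ_C + ρ_S + 2·0.12, so 0.754 = (0.79 + ρ_S + 0.24) / 2.240.
ρ_S = 0.754·2.240 − 0.79 − 0.24 = 0.659.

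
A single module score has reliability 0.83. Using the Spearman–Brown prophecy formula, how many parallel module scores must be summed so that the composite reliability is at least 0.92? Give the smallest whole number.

k ≥ ρ*(1−ρ₁)/(ρ₁(1−ρ*)) = 0.92·0.17 / (0.83·0.08) = 2.355.
Smallest integer k = 3.

3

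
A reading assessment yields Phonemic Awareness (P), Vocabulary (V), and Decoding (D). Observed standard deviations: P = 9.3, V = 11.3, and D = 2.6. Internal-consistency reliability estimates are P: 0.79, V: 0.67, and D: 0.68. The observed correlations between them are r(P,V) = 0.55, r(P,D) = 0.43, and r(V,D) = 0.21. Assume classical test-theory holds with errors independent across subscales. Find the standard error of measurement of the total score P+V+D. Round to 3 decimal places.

7.903

Var(total) = 220.94 + 148.733 = 369.673.
True-score variance = 158.476 + 148.733 = 307.21, so reliability = 0.8310.
Error variance = 369.673 − 307.21 = 62.4638; SEM = √62.4638 = 7.903.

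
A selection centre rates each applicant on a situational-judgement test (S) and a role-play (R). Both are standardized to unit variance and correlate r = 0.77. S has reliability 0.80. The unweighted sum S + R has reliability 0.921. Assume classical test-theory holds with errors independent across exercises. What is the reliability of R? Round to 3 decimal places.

0.920

Var(S+R) = 2 + 2·0.77 = 3.540.
True-score variance = ρ_S + ρ_R + 2·0.77, so 0.921 = (0.80 + ρ_R + 1.54) / 3.540.
ρ_R = 0.921·3.540 − 0.80 − 1.54 = 0.920.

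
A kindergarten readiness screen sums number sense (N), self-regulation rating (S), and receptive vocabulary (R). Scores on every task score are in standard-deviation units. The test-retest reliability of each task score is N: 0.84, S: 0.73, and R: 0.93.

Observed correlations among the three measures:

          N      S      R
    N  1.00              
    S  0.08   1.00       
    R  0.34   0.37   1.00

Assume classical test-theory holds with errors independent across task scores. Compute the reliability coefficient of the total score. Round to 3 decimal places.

0.891

Var(N+S+R) = 3 + 2·[0.08 + 0.34 + 0.37] = 3 + 1.58 = 4.58.
Under uncorrelated errors the observed covariances equal the true-score covariances, so only the own-variance terms attenuate.
True-score variance = [0.84 + 0.73 + 0.93] + 1.58 = 2.5 + 1.58 = 4.08.
Reliability = 4.08 / 4.58 = 0.891.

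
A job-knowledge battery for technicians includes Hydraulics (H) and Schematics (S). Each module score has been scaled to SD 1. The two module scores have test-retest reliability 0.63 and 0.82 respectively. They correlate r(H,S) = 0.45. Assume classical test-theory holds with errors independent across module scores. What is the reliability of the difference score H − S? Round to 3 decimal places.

0.500

Var(H−S) = 1 + 1 − 2·0.45 = 2 − 0.9 = 1.1.
With uncorrelated errors the cross-covariances are all true-score covariance, so they carry over unchanged; only the diagonal terms shrink to ρᵢσᵢ².
True-score variance = [0.63 + 0.82] − 0.9 = 1.45 − 0.9 = 0.55.
Reliability = 0.55 / 1.1 = 0.500.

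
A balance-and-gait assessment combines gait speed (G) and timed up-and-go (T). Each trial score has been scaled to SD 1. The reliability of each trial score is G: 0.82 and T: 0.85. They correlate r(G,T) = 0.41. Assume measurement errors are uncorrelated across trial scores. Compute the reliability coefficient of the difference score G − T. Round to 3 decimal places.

Var(G−T) = 1 + 1 − 2·0.41 = 2 − 0.82 = 1.18.
Under uncorrelated errors the observed covariances equal the true-score covariances, so only the own-variance terms attenuate.
True-score variance = [0.82 + 0.85] − 0.82 = 1.67 − 0.82 = 0.85.
Reliability = 0.85 / 1.18 = 0.720.

0.720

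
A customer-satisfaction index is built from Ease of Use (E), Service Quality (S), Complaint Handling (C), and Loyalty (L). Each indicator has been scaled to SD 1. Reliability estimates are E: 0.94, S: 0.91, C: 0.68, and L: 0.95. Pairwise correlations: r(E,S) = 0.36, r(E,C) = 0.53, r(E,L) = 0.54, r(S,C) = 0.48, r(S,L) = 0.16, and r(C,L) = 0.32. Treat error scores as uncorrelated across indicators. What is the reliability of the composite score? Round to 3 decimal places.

Var(E+S+C+L) = 4 + 2·[0.36 + 0.53 + 0.54 + 0.48 + 0.16 + 0.32] = 4 + 4.78 = 8.78.
With uncorrelated errors the cross-covariances are all true-score covariance, so they carry over unchanged; only the diagonal terms shrink to ρᵢσᵢ².
True-score variance = [0.94 + 0.91 + 0.68 + 0.95] + 4.78 = 3.48 + 4.78 = 8.26.
Reliability = 8.26 / 8.78 = 0.941.

0.941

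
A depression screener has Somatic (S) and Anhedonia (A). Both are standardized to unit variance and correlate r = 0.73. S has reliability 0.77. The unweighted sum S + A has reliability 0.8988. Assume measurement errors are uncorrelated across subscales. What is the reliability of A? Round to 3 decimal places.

Var(S+A) = 2 + 2·0.73 = 3.460.
True-score variance = ρ_S + ρ_A + 2·0.73, so 0.8988 = (0.77 + ρ_A + 1.46) / 3.460.
ρ_A = 0.8988·3.460 − 0.77 − 1.46 = 0.880.

0.880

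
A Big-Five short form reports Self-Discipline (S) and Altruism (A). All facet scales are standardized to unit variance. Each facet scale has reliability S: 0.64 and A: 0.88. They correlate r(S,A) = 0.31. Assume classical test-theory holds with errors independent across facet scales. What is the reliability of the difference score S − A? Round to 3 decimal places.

0.652

Var(S−A) = 1 + 1 − 2·0.31 = 2 − 0.62 = 1.38.
Under uncorrelated errors the observed covariances equal the true-score covariances, so only the own-variance terms attenuate.
True-score variance = [0.64 + 0.88] − 0.62 = 1.52 − 0.62 = 0.9.
Reliability = 0.9 / 1.38 = 0.652.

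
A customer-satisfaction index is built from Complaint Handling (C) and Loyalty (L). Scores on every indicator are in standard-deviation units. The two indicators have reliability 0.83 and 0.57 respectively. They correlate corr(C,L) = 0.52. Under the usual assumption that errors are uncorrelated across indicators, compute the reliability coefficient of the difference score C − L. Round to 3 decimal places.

Var(C−L) = 1 + 1 − 2·0.52 = 2 − 1.04 = 0.96.
Under uncorrelated errors the observed covariances equal the true-score covariances, so only the own-variance terms attenuate.
True-score variance = [0.83 + 0.57] − 1.04 = 1.4 − 1.04 = 0.36.
Reliability = 0.36 / 0.96 = 0.375.

0.375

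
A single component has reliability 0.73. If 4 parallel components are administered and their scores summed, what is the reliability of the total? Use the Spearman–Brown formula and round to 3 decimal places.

ρ_k = kρ / (1 + (k−1)ρ) = 4·0.73 / (1 + 3·0.73) = 2.920 / 3.190 = 0.915.

0.915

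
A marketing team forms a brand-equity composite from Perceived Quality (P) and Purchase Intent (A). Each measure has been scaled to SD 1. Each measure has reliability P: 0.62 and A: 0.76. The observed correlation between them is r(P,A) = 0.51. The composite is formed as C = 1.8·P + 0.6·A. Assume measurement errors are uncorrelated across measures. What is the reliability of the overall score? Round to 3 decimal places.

Var(C) = 1.8² + 0.6² + 2·[1.08·0.51] = 3.6 + 1.1016 = 4.7016.
Under uncorrelated errors the observed covariances equal the true-score covariances, so only the own-variance terms attenuate.
True-score variance = [1.8²·0.62 + 0.6²·0.76] + 1.1016 = 2.2824 + 1.1016 = 3.384.
Reliability = 3.384 / 4.7016 = 0.720.

0.720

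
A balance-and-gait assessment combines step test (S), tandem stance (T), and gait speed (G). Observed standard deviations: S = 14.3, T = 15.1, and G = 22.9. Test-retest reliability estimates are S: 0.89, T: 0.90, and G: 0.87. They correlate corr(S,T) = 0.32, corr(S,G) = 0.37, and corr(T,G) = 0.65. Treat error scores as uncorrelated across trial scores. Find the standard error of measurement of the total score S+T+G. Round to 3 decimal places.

Var(total) = 956.91 + 830.05 = 1786.96.
True-score variance = 843.442 + 830.05 = 1673.49, so reliability = 0.9365.
Error variance = 1786.96 − 1673.49 = 113.468; SEM = √113.468 = 10.652.

10.652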